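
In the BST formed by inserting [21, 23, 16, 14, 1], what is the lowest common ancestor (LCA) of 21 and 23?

Tree insertion order: [21, 23, 16, 14, 1]
Tree (level-order array): [21, 16, 23, 14, None, None, None, 1]
In a BST, the LCA of p=21, q=23 is the first node v on the
root-to-leaf path with p <= v <= q (go left if both < v, right if both > v).
Walk from root:
  at 21: 21 <= 21 <= 23, this is the LCA
LCA = 21


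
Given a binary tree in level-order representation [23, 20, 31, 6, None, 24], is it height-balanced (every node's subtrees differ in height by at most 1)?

Tree (level-order array): [23, 20, 31, 6, None, 24]
Definition: a tree is height-balanced if, at every node, |h(left) - h(right)| <= 1 (empty subtree has height -1).
Bottom-up per-node check:
  node 6: h_left=-1, h_right=-1, diff=0 [OK], height=0
  node 20: h_left=0, h_right=-1, diff=1 [OK], height=1
  node 24: h_left=-1, h_right=-1, diff=0 [OK], height=0
  node 31: h_left=0, h_right=-1, diff=1 [OK], height=1
  node 23: h_left=1, h_right=1, diff=0 [OK], height=2
All nodes satisfy the balance condition.
Result: Balanced


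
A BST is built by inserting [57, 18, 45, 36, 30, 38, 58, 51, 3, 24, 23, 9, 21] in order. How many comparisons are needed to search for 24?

Search path for 24: 57 -> 18 -> 45 -> 36 -> 30 -> 24
Found: True
Comparisons: 6


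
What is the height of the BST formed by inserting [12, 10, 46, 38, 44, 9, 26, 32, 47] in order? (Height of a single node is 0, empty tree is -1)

Insertion order: [12, 10, 46, 38, 44, 9, 26, 32, 47]
Tree (level-order array): [12, 10, 46, 9, None, 38, 47, None, None, 26, 44, None, None, None, 32]
Compute height bottom-up (empty subtree = -1):
  height(9) = 1 + max(-1, -1) = 0
  height(10) = 1 + max(0, -1) = 1
  height(32) = 1 + max(-1, -1) = 0
  height(26) = 1 + max(-1, 0) = 1
  height(44) = 1 + max(-1, -1) = 0
  height(38) = 1 + max(1, 0) = 2
  height(47) = 1 + max(-1, -1) = 0
  height(46) = 1 + max(2, 0) = 3
  height(12) = 1 + max(1, 3) = 4
Height = 4


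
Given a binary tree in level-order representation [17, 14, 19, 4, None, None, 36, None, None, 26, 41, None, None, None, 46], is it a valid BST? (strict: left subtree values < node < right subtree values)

Level-order array: [17, 14, 19, 4, None, None, 36, None, None, 26, 41, None, None, None, 46]
Validate using subtree bounds (lo, hi): at each node, require lo < value < hi,
then recurse left with hi=value and right with lo=value.
Preorder trace (stopping at first violation):
  at node 17 with bounds (-inf, +inf): OK
  at node 14 with bounds (-inf, 17): OK
  at node 4 with bounds (-inf, 14): OK
  at node 19 with bounds (17, +inf): OK
  at node 36 with bounds (19, +inf): OK
  at node 26 with bounds (19, 36): OK
  at node 41 with bounds (36, +inf): OK
  at node 46 with bounds (41, +inf): OK
No violation found at any node.
Result: Valid BST


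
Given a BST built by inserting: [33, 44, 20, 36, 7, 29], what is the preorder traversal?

Tree insertion order: [33, 44, 20, 36, 7, 29]
Tree (level-order array): [33, 20, 44, 7, 29, 36]
Preorder traversal: [33, 20, 7, 29, 44, 36]


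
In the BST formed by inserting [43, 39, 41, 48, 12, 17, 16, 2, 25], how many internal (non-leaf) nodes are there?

Tree built from: [43, 39, 41, 48, 12, 17, 16, 2, 25]
Tree (level-order array): [43, 39, 48, 12, 41, None, None, 2, 17, None, None, None, None, 16, 25]
Rule: An internal node has at least one child.
Per-node child counts:
  node 43: 2 child(ren)
  node 39: 2 child(ren)
  node 12: 2 child(ren)
  node 2: 0 child(ren)
  node 17: 2 child(ren)
  node 16: 0 child(ren)
  node 25: 0 child(ren)
  node 41: 0 child(ren)
  node 48: 0 child(ren)
Matching nodes: [43, 39, 12, 17]
Count of internal (non-leaf) nodes: 4


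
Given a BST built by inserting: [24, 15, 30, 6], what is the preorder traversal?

Tree insertion order: [24, 15, 30, 6]
Tree (level-order array): [24, 15, 30, 6]
Preorder traversal: [24, 15, 6, 30]


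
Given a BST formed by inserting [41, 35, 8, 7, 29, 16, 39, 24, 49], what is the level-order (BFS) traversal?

Tree insertion order: [41, 35, 8, 7, 29, 16, 39, 24, 49]
Tree (level-order array): [41, 35, 49, 8, 39, None, None, 7, 29, None, None, None, None, 16, None, None, 24]
BFS from the root, enqueuing left then right child of each popped node:
  queue [41] -> pop 41, enqueue [35, 49], visited so far: [41]
  queue [35, 49] -> pop 35, enqueue [8, 39], visited so far: [41, 35]
  queue [49, 8, 39] -> pop 49, enqueue [none], visited so far: [41, 35, 49]
  queue [8, 39] -> pop 8, enqueue [7, 29], visited so far: [41, 35, 49, 8]
  queue [39, 7, 29] -> pop 39, enqueue [none], visited so far: [41, 35, 49, 8, 39]
  queue [7, 29] -> pop 7, enqueue [none], visited so far: [41, 35, 49, 8, 39, 7]
  queue [29] -> pop 29, enqueue [16], visited so far: [41, 35, 49, 8, 39, 7, 29]
  queue [16] -> pop 16, enqueue [24], visited so far: [41, 35, 49, 8, 39, 7, 29, 16]
  queue [24] -> pop 24, enqueue [none], visited so far: [41, 35, 49, 8, 39, 7, 29, 16, 24]
Result: [41, 35, 49, 8, 39, 7, 29, 16, 24]


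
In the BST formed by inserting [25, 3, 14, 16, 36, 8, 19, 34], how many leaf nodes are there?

Tree built from: [25, 3, 14, 16, 36, 8, 19, 34]
Tree (level-order array): [25, 3, 36, None, 14, 34, None, 8, 16, None, None, None, None, None, 19]
Rule: A leaf has 0 children.
Per-node child counts:
  node 25: 2 child(ren)
  node 3: 1 child(ren)
  node 14: 2 child(ren)
  node 8: 0 child(ren)
  node 16: 1 child(ren)
  node 19: 0 child(ren)
  node 36: 1 child(ren)
  node 34: 0 child(ren)
Matching nodes: [8, 19, 34]
Count of leaf nodes: 3


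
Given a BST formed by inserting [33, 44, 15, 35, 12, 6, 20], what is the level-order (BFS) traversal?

Tree insertion order: [33, 44, 15, 35, 12, 6, 20]
Tree (level-order array): [33, 15, 44, 12, 20, 35, None, 6]
BFS from the root, enqueuing left then right child of each popped node:
  queue [33] -> pop 33, enqueue [15, 44], visited so far: [33]
  queue [15, 44] -> pop 15, enqueue [12, 20], visited so far: [33, 15]
  queue [44, 12, 20] -> pop 44, enqueue [35], visited so far: [33, 15, 44]
  queue [12, 20, 35] -> pop 12, enqueue [6], visited so far: [33, 15, 44, 12]
  queue [20, 35, 6] -> pop 20, enqueue [none], visited so far: [33, 15, 44, 12, 20]
  queue [35, 6] -> pop 35, enqueue [none], visited so far: [33, 15, 44, 12, 20, 35]
  queue [6] -> pop 6, enqueue [none], visited so far: [33, 15, 44, 12, 20, 35, 6]
Result: [33, 15, 44, 12, 20, 35, 6]


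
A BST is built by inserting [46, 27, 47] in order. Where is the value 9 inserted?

Starting tree (level order): [46, 27, 47]
Insertion path: 46 -> 27
Result: insert 9 as left child of 27
Final tree (level order): [46, 27, 47, 9]


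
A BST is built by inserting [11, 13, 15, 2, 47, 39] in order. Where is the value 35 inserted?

Starting tree (level order): [11, 2, 13, None, None, None, 15, None, 47, 39]
Insertion path: 11 -> 13 -> 15 -> 47 -> 39
Result: insert 35 as left child of 39
Final tree (level order): [11, 2, 13, None, None, None, 15, None, 47, 39, None, 35]


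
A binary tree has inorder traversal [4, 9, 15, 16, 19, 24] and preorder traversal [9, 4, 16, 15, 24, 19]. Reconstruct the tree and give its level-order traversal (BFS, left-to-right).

Inorder:  [4, 9, 15, 16, 19, 24]
Preorder: [9, 4, 16, 15, 24, 19]
Algorithm: preorder visits root first, so consume preorder in order;
for each root, split the current inorder slice at that value into
left-subtree inorder and right-subtree inorder, then recurse.
Recursive splits:
  root=9; inorder splits into left=[4], right=[15, 16, 19, 24]
  root=4; inorder splits into left=[], right=[]
  root=16; inorder splits into left=[15], right=[19, 24]
  root=15; inorder splits into left=[], right=[]
  root=24; inorder splits into left=[19], right=[]
  root=19; inorder splits into left=[], right=[]
Reconstructed level-order: [9, 4, 16, 15, 24, 19]


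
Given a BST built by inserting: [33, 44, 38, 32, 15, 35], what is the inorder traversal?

Tree insertion order: [33, 44, 38, 32, 15, 35]
Tree (level-order array): [33, 32, 44, 15, None, 38, None, None, None, 35]
Inorder traversal: [15, 32, 33, 35, 38, 44]


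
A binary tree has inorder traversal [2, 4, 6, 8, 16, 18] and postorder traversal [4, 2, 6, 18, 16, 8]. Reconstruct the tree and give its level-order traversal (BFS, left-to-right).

Inorder:   [2, 4, 6, 8, 16, 18]
Postorder: [4, 2, 6, 18, 16, 8]
Algorithm: postorder visits root last, so walk postorder right-to-left;
each value is the root of the current inorder slice — split it at that
value, recurse on the right subtree first, then the left.
Recursive splits:
  root=8; inorder splits into left=[2, 4, 6], right=[16, 18]
  root=16; inorder splits into left=[], right=[18]
  root=18; inorder splits into left=[], right=[]
  root=6; inorder splits into left=[2, 4], right=[]
  root=2; inorder splits into left=[], right=[4]
  root=4; inorder splits into left=[], right=[]
Reconstructed level-order: [8, 6, 16, 2, 18, 4]


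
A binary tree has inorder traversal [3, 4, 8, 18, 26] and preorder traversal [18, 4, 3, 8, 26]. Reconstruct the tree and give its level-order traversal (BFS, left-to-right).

Inorder:  [3, 4, 8, 18, 26]
Preorder: [18, 4, 3, 8, 26]
Algorithm: preorder visits root first, so consume preorder in order;
for each root, split the current inorder slice at that value into
left-subtree inorder and right-subtree inorder, then recurse.
Recursive splits:
  root=18; inorder splits into left=[3, 4, 8], right=[26]
  root=4; inorder splits into left=[3], right=[8]
  root=3; inorder splits into left=[], right=[]
  root=8; inorder splits into left=[], right=[]
  root=26; inorder splits into left=[], right=[]
Reconstructed level-order: [18, 4, 26, 3, 8]


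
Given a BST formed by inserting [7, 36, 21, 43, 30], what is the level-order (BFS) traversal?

Tree insertion order: [7, 36, 21, 43, 30]
Tree (level-order array): [7, None, 36, 21, 43, None, 30]
BFS from the root, enqueuing left then right child of each popped node:
  queue [7] -> pop 7, enqueue [36], visited so far: [7]
  queue [36] -> pop 36, enqueue [21, 43], visited so far: [7, 36]
  queue [21, 43] -> pop 21, enqueue [30], visited so far: [7, 36, 21]
  queue [43, 30] -> pop 43, enqueue [none], visited so far: [7, 36, 21, 43]
  queue [30] -> pop 30, enqueue [none], visited so far: [7, 36, 21, 43, 30]
Result: [7, 36, 21, 43, 30]


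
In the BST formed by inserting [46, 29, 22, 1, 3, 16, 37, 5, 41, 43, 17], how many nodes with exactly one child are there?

Tree built from: [46, 29, 22, 1, 3, 16, 37, 5, 41, 43, 17]
Tree (level-order array): [46, 29, None, 22, 37, 1, None, None, 41, None, 3, None, 43, None, 16, None, None, 5, 17]
Rule: These are nodes with exactly 1 non-null child.
Per-node child counts:
  node 46: 1 child(ren)
  node 29: 2 child(ren)
  node 22: 1 child(ren)
  node 1: 1 child(ren)
  node 3: 1 child(ren)
  node 16: 2 child(ren)
  node 5: 0 child(ren)
  node 17: 0 child(ren)
  node 37: 1 child(ren)
  node 41: 1 child(ren)
  node 43: 0 child(ren)
Matching nodes: [46, 22, 1, 3, 37, 41]
Count of nodes with exactly one child: 6


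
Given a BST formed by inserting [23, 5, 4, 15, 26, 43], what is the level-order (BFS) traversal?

Tree insertion order: [23, 5, 4, 15, 26, 43]
Tree (level-order array): [23, 5, 26, 4, 15, None, 43]
BFS from the root, enqueuing left then right child of each popped node:
  queue [23] -> pop 23, enqueue [5, 26], visited so far: [23]
  queue [5, 26] -> pop 5, enqueue [4, 15], visited so far: [23, 5]
  queue [26, 4, 15] -> pop 26, enqueue [43], visited so far: [23, 5, 26]
  queue [4, 15, 43] -> pop 4, enqueue [none], visited so far: [23, 5, 26, 4]
  queue [15, 43] -> pop 15, enqueue [none], visited so far: [23, 5, 26, 4, 15]
  queue [43] -> pop 43, enqueue [none], visited so far: [23, 5, 26, 4, 15, 43]
Result: [23, 5, 26, 4, 15, 43]


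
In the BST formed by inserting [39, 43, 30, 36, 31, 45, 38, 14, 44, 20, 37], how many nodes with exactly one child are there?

Tree built from: [39, 43, 30, 36, 31, 45, 38, 14, 44, 20, 37]
Tree (level-order array): [39, 30, 43, 14, 36, None, 45, None, 20, 31, 38, 44, None, None, None, None, None, 37]
Rule: These are nodes with exactly 1 non-null child.
Per-node child counts:
  node 39: 2 child(ren)
  node 30: 2 child(ren)
  node 14: 1 child(ren)
  node 20: 0 child(ren)
  node 36: 2 child(ren)
  node 31: 0 child(ren)
  node 38: 1 child(ren)
  node 37: 0 child(ren)
  node 43: 1 child(ren)
  node 45: 1 child(ren)
  node 44: 0 child(ren)
Matching nodes: [14, 38, 43, 45]
Count of nodes with exactly one child: 4


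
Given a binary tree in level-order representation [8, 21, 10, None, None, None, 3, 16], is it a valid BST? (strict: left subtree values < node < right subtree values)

Level-order array: [8, 21, 10, None, None, None, 3, 16]
Validate using subtree bounds (lo, hi): at each node, require lo < value < hi,
then recurse left with hi=value and right with lo=value.
Preorder trace (stopping at first violation):
  at node 8 with bounds (-inf, +inf): OK
  at node 21 with bounds (-inf, 8): VIOLATION
Node 21 violates its bound: not (-inf < 21 < 8).
Result: Not a valid BST


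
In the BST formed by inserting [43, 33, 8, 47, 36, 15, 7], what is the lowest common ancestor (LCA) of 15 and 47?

Tree insertion order: [43, 33, 8, 47, 36, 15, 7]
Tree (level-order array): [43, 33, 47, 8, 36, None, None, 7, 15]
In a BST, the LCA of p=15, q=47 is the first node v on the
root-to-leaf path with p <= v <= q (go left if both < v, right if both > v).
Walk from root:
  at 43: 15 <= 43 <= 47, this is the LCA
LCA = 43


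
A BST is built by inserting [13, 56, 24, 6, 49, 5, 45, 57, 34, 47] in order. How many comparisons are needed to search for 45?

Search path for 45: 13 -> 56 -> 24 -> 49 -> 45
Found: True
Comparisons: 5


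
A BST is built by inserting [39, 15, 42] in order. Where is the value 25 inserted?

Starting tree (level order): [39, 15, 42]
Insertion path: 39 -> 15
Result: insert 25 as right child of 15
Final tree (level order): [39, 15, 42, None, 25]


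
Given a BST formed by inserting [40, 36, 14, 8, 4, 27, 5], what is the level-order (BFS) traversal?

Tree insertion order: [40, 36, 14, 8, 4, 27, 5]
Tree (level-order array): [40, 36, None, 14, None, 8, 27, 4, None, None, None, None, 5]
BFS from the root, enqueuing left then right child of each popped node:
  queue [40] -> pop 40, enqueue [36], visited so far: [40]
  queue [36] -> pop 36, enqueue [14], visited so far: [40, 36]
  queue [14] -> pop 14, enqueue [8, 27], visited so far: [40, 36, 14]
  queue [8, 27] -> pop 8, enqueue [4], visited so far: [40, 36, 14, 8]
  queue [27, 4] -> pop 27, enqueue [none], visited so far: [40, 36, 14, 8, 27]
  queue [4] -> pop 4, enqueue [5], visited so far: [40, 36, 14, 8, 27, 4]
  queue [5] -> pop 5, enqueue [none], visited so far: [40, 36, 14, 8, 27, 4, 5]
Result: [40, 36, 14, 8, 27, 4, 5]


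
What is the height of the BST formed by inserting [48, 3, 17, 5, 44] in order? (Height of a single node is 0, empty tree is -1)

Insertion order: [48, 3, 17, 5, 44]
Tree (level-order array): [48, 3, None, None, 17, 5, 44]
Compute height bottom-up (empty subtree = -1):
  height(5) = 1 + max(-1, -1) = 0
  height(44) = 1 + max(-1, -1) = 0
  height(17) = 1 + max(0, 0) = 1
  height(3) = 1 + max(-1, 1) = 2
  height(48) = 1 + max(2, -1) = 3
Height = 3


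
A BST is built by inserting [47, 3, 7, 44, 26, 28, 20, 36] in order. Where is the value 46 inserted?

Starting tree (level order): [47, 3, None, None, 7, None, 44, 26, None, 20, 28, None, None, None, 36]
Insertion path: 47 -> 3 -> 7 -> 44
Result: insert 46 as right child of 44
Final tree (level order): [47, 3, None, None, 7, None, 44, 26, 46, 20, 28, None, None, None, None, None, 36]


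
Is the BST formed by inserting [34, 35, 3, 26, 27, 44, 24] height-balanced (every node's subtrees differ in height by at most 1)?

Tree (level-order array): [34, 3, 35, None, 26, None, 44, 24, 27]
Definition: a tree is height-balanced if, at every node, |h(left) - h(right)| <= 1 (empty subtree has height -1).
Bottom-up per-node check:
  node 24: h_left=-1, h_right=-1, diff=0 [OK], height=0
  node 27: h_left=-1, h_right=-1, diff=0 [OK], height=0
  node 26: h_left=0, h_right=0, diff=0 [OK], height=1
  node 3: h_left=-1, h_right=1, diff=2 [FAIL (|-1-1|=2 > 1)], height=2
  node 44: h_left=-1, h_right=-1, diff=0 [OK], height=0
  node 35: h_left=-1, h_right=0, diff=1 [OK], height=1
  node 34: h_left=2, h_right=1, diff=1 [OK], height=3
Node 3 violates the condition: |-1 - 1| = 2 > 1.
Result: Not balanced


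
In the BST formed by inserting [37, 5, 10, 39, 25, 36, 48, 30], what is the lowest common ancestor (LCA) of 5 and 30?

Tree insertion order: [37, 5, 10, 39, 25, 36, 48, 30]
Tree (level-order array): [37, 5, 39, None, 10, None, 48, None, 25, None, None, None, 36, 30]
In a BST, the LCA of p=5, q=30 is the first node v on the
root-to-leaf path with p <= v <= q (go left if both < v, right if both > v).
Walk from root:
  at 37: both 5 and 30 < 37, go left
  at 5: 5 <= 5 <= 30, this is the LCA
LCA = 5


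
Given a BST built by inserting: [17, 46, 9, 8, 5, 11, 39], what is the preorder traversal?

Tree insertion order: [17, 46, 9, 8, 5, 11, 39]
Tree (level-order array): [17, 9, 46, 8, 11, 39, None, 5]
Preorder traversal: [17, 9, 8, 5, 11, 46, 39]


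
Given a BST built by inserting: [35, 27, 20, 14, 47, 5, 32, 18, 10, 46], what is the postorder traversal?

Tree insertion order: [35, 27, 20, 14, 47, 5, 32, 18, 10, 46]
Tree (level-order array): [35, 27, 47, 20, 32, 46, None, 14, None, None, None, None, None, 5, 18, None, 10]
Postorder traversal: [10, 5, 18, 14, 20, 32, 27, 46, 47, 35]


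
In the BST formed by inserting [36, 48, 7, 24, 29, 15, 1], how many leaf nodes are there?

Tree built from: [36, 48, 7, 24, 29, 15, 1]
Tree (level-order array): [36, 7, 48, 1, 24, None, None, None, None, 15, 29]
Rule: A leaf has 0 children.
Per-node child counts:
  node 36: 2 child(ren)
  node 7: 2 child(ren)
  node 1: 0 child(ren)
  node 24: 2 child(ren)
  node 15: 0 child(ren)
  node 29: 0 child(ren)
  node 48: 0 child(ren)
Matching nodes: [1, 15, 29, 48]
Count of leaf nodes: 4


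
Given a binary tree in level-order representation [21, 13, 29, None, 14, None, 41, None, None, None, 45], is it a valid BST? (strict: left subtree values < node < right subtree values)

Level-order array: [21, 13, 29, None, 14, None, 41, None, None, None, 45]
Validate using subtree bounds (lo, hi): at each node, require lo < value < hi,
then recurse left with hi=value and right with lo=value.
Preorder trace (stopping at first violation):
  at node 21 with bounds (-inf, +inf): OK
  at node 13 with bounds (-inf, 21): OK
  at node 14 with bounds (13, 21): OK
  at node 29 with bounds (21, +inf): OK
  at node 41 with bounds (29, +inf): OK
  at node 45 with bounds (41, +inf): OK
No violation found at any node.
Result: Valid BST


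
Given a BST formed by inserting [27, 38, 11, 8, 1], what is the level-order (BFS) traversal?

Tree insertion order: [27, 38, 11, 8, 1]
Tree (level-order array): [27, 11, 38, 8, None, None, None, 1]
BFS from the root, enqueuing left then right child of each popped node:
  queue [27] -> pop 27, enqueue [11, 38], visited so far: [27]
  queue [11, 38] -> pop 11, enqueue [8], visited so far: [27, 11]
  queue [38, 8] -> pop 38, enqueue [none], visited so far: [27, 11, 38]
  queue [8] -> pop 8, enqueue [1], visited so far: [27, 11, 38, 8]
  queue [1] -> pop 1, enqueue [none], visited so far: [27, 11, 38, 8, 1]
Result: [27, 11, 38, 8, 1]


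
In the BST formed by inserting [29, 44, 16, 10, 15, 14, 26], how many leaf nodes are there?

Tree built from: [29, 44, 16, 10, 15, 14, 26]
Tree (level-order array): [29, 16, 44, 10, 26, None, None, None, 15, None, None, 14]
Rule: A leaf has 0 children.
Per-node child counts:
  node 29: 2 child(ren)
  node 16: 2 child(ren)
  node 10: 1 child(ren)
  node 15: 1 child(ren)
  node 14: 0 child(ren)
  node 26: 0 child(ren)
  node 44: 0 child(ren)
Matching nodes: [14, 26, 44]
Count of leaf nodes: 3


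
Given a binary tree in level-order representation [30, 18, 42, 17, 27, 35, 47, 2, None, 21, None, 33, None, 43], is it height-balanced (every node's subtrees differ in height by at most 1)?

Tree (level-order array): [30, 18, 42, 17, 27, 35, 47, 2, None, 21, None, 33, None, 43]
Definition: a tree is height-balanced if, at every node, |h(left) - h(right)| <= 1 (empty subtree has height -1).
Bottom-up per-node check:
  node 2: h_left=-1, h_right=-1, diff=0 [OK], height=0
  node 17: h_left=0, h_right=-1, diff=1 [OK], height=1
  node 21: h_left=-1, h_right=-1, diff=0 [OK], height=0
  node 27: h_left=0, h_right=-1, diff=1 [OK], height=1
  node 18: h_left=1, h_right=1, diff=0 [OK], height=2
  node 33: h_left=-1, h_right=-1, diff=0 [OK], height=0
  node 35: h_left=0, h_right=-1, diff=1 [OK], height=1
  node 43: h_left=-1, h_right=-1, diff=0 [OK], height=0
  node 47: h_left=0, h_right=-1, diff=1 [OK], height=1
  node 42: h_left=1, h_right=1, diff=0 [OK], height=2
  node 30: h_left=2, h_right=2, diff=0 [OK], height=3
All nodes satisfy the balance condition.
Result: Balanced


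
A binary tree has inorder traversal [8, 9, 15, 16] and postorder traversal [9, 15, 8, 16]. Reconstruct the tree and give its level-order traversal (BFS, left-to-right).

Inorder:   [8, 9, 15, 16]
Postorder: [9, 15, 8, 16]
Algorithm: postorder visits root last, so walk postorder right-to-left;
each value is the root of the current inorder slice — split it at that
value, recurse on the right subtree first, then the left.
Recursive splits:
  root=16; inorder splits into left=[8, 9, 15], right=[]
  root=8; inorder splits into left=[], right=[9, 15]
  root=15; inorder splits into left=[9], right=[]
  root=9; inorder splits into left=[], right=[]
Reconstructed level-order: [16, 8, 15, 9]


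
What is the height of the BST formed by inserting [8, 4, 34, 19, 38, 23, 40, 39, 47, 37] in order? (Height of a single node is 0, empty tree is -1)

Insertion order: [8, 4, 34, 19, 38, 23, 40, 39, 47, 37]
Tree (level-order array): [8, 4, 34, None, None, 19, 38, None, 23, 37, 40, None, None, None, None, 39, 47]
Compute height bottom-up (empty subtree = -1):
  height(4) = 1 + max(-1, -1) = 0
  height(23) = 1 + max(-1, -1) = 0
  height(19) = 1 + max(-1, 0) = 1
  height(37) = 1 + max(-1, -1) = 0
  height(39) = 1 + max(-1, -1) = 0
  height(47) = 1 + max(-1, -1) = 0
  height(40) = 1 + max(0, 0) = 1
  height(38) = 1 + max(0, 1) = 2
  height(34) = 1 + max(1, 2) = 3
  height(8) = 1 + max(0, 3) = 4
Height = 4


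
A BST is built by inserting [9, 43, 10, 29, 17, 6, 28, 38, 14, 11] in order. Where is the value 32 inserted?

Starting tree (level order): [9, 6, 43, None, None, 10, None, None, 29, 17, 38, 14, 28, None, None, 11]
Insertion path: 9 -> 43 -> 10 -> 29 -> 38
Result: insert 32 as left child of 38
Final tree (level order): [9, 6, 43, None, None, 10, None, None, 29, 17, 38, 14, 28, 32, None, 11]


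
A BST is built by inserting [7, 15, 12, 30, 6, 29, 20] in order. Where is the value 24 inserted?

Starting tree (level order): [7, 6, 15, None, None, 12, 30, None, None, 29, None, 20]
Insertion path: 7 -> 15 -> 30 -> 29 -> 20
Result: insert 24 as right child of 20
Final tree (level order): [7, 6, 15, None, None, 12, 30, None, None, 29, None, 20, None, None, 24]


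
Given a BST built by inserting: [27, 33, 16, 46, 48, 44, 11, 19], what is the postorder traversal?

Tree insertion order: [27, 33, 16, 46, 48, 44, 11, 19]
Tree (level-order array): [27, 16, 33, 11, 19, None, 46, None, None, None, None, 44, 48]
Postorder traversal: [11, 19, 16, 44, 48, 46, 33, 27]


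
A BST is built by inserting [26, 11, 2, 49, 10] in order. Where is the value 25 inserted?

Starting tree (level order): [26, 11, 49, 2, None, None, None, None, 10]
Insertion path: 26 -> 11
Result: insert 25 as right child of 11
Final tree (level order): [26, 11, 49, 2, 25, None, None, None, 10]


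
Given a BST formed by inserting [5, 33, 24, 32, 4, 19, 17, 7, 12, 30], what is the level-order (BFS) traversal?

Tree insertion order: [5, 33, 24, 32, 4, 19, 17, 7, 12, 30]
Tree (level-order array): [5, 4, 33, None, None, 24, None, 19, 32, 17, None, 30, None, 7, None, None, None, None, 12]
BFS from the root, enqueuing left then right child of each popped node:
  queue [5] -> pop 5, enqueue [4, 33], visited so far: [5]
  queue [4, 33] -> pop 4, enqueue [none], visited so far: [5, 4]
  queue [33] -> pop 33, enqueue [24], visited so far: [5, 4, 33]
  queue [24] -> pop 24, enqueue [19, 32], visited so far: [5, 4, 33, 24]
  queue [19, 32] -> pop 19, enqueue [17], visited so far: [5, 4, 33, 24, 19]
  queue [32, 17] -> pop 32, enqueue [30], visited so far: [5, 4, 33, 24, 19, 32]
  queue [17, 30] -> pop 17, enqueue [7], visited so far: [5, 4, 33, 24, 19, 32, 17]
  queue [30, 7] -> pop 30, enqueue [none], visited so far: [5, 4, 33, 24, 19, 32, 17, 30]
  queue [7] -> pop 7, enqueue [12], visited so far: [5, 4, 33, 24, 19, 32, 17, 30, 7]
  queue [12] -> pop 12, enqueue [none], visited so far: [5, 4, 33, 24, 19, 32, 17, 30, 7, 12]
Result: [5, 4, 33, 24, 19, 32, 17, 30, 7, 12]


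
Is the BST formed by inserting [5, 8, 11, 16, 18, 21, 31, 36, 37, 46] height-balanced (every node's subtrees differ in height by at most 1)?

Tree (level-order array): [5, None, 8, None, 11, None, 16, None, 18, None, 21, None, 31, None, 36, None, 37, None, 46]
Definition: a tree is height-balanced if, at every node, |h(left) - h(right)| <= 1 (empty subtree has height -1).
Bottom-up per-node check:
  node 46: h_left=-1, h_right=-1, diff=0 [OK], height=0
  node 37: h_left=-1, h_right=0, diff=1 [OK], height=1
  node 36: h_left=-1, h_right=1, diff=2 [FAIL (|-1-1|=2 > 1)], height=2
  node 31: h_left=-1, h_right=2, diff=3 [FAIL (|-1-2|=3 > 1)], height=3
  node 21: h_left=-1, h_right=3, diff=4 [FAIL (|-1-3|=4 > 1)], height=4
  node 18: h_left=-1, h_right=4, diff=5 [FAIL (|-1-4|=5 > 1)], height=5
  node 16: h_left=-1, h_right=5, diff=6 [FAIL (|-1-5|=6 > 1)], height=6
  node 11: h_left=-1, h_right=6, diff=7 [FAIL (|-1-6|=7 > 1)], height=7
  node 8: h_left=-1, h_right=7, diff=8 [FAIL (|-1-7|=8 > 1)], height=8
  node 5: h_left=-1, h_right=8, diff=9 [FAIL (|-1-8|=9 > 1)], height=9
Node 36 violates the condition: |-1 - 1| = 2 > 1.
Result: Not balanced


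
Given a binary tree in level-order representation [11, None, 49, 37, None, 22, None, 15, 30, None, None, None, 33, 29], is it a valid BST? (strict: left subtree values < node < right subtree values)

Level-order array: [11, None, 49, 37, None, 22, None, 15, 30, None, None, None, 33, 29]
Validate using subtree bounds (lo, hi): at each node, require lo < value < hi,
then recurse left with hi=value and right with lo=value.
Preorder trace (stopping at first violation):
  at node 11 with bounds (-inf, +inf): OK
  at node 49 with bounds (11, +inf): OK
  at node 37 with bounds (11, 49): OK
  at node 22 with bounds (11, 37): OK
  at node 15 with bounds (11, 22): OK
  at node 30 with bounds (22, 37): OK
  at node 33 with bounds (30, 37): OK
  at node 29 with bounds (30, 33): VIOLATION
Node 29 violates its bound: not (30 < 29 < 33).
Result: Not a valid BST


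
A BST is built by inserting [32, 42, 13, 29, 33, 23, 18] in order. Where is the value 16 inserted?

Starting tree (level order): [32, 13, 42, None, 29, 33, None, 23, None, None, None, 18]
Insertion path: 32 -> 13 -> 29 -> 23 -> 18
Result: insert 16 as left child of 18
Final tree (level order): [32, 13, 42, None, 29, 33, None, 23, None, None, None, 18, None, 16]


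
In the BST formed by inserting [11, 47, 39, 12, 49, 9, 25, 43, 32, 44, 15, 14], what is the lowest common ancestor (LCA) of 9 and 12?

Tree insertion order: [11, 47, 39, 12, 49, 9, 25, 43, 32, 44, 15, 14]
Tree (level-order array): [11, 9, 47, None, None, 39, 49, 12, 43, None, None, None, 25, None, 44, 15, 32, None, None, 14]
In a BST, the LCA of p=9, q=12 is the first node v on the
root-to-leaf path with p <= v <= q (go left if both < v, right if both > v).
Walk from root:
  at 11: 9 <= 11 <= 12, this is the LCA
LCA = 11


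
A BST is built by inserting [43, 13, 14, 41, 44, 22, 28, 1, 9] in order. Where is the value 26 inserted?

Starting tree (level order): [43, 13, 44, 1, 14, None, None, None, 9, None, 41, None, None, 22, None, None, 28]
Insertion path: 43 -> 13 -> 14 -> 41 -> 22 -> 28
Result: insert 26 as left child of 28
Final tree (level order): [43, 13, 44, 1, 14, None, None, None, 9, None, 41, None, None, 22, None, None, 28, 26]


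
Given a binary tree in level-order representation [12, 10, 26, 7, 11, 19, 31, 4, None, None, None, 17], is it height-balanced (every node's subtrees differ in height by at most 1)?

Tree (level-order array): [12, 10, 26, 7, 11, 19, 31, 4, None, None, None, 17]
Definition: a tree is height-balanced if, at every node, |h(left) - h(right)| <= 1 (empty subtree has height -1).
Bottom-up per-node check:
  node 4: h_left=-1, h_right=-1, diff=0 [OK], height=0
  node 7: h_left=0, h_right=-1, diff=1 [OK], height=1
  node 11: h_left=-1, h_right=-1, diff=0 [OK], height=0
  node 10: h_left=1, h_right=0, diff=1 [OK], height=2
  node 17: h_left=-1, h_right=-1, diff=0 [OK], height=0
  node 19: h_left=0, h_right=-1, diff=1 [OK], height=1
  node 31: h_left=-1, h_right=-1, diff=0 [OK], height=0
  node 26: h_left=1, h_right=0, diff=1 [OK], height=2
  node 12: h_left=2, h_right=2, diff=0 [OK], height=3
All nodes satisfy the balance condition.
Result: Balanced


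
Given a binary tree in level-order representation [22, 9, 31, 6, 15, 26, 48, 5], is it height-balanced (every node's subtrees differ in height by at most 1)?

Tree (level-order array): [22, 9, 31, 6, 15, 26, 48, 5]
Definition: a tree is height-balanced if, at every node, |h(left) - h(right)| <= 1 (empty subtree has height -1).
Bottom-up per-node check:
  node 5: h_left=-1, h_right=-1, diff=0 [OK], height=0
  node 6: h_left=0, h_right=-1, diff=1 [OK], height=1
  node 15: h_left=-1, h_right=-1, diff=0 [OK], height=0
  node 9: h_left=1, h_right=0, diff=1 [OK], height=2
  node 26: h_left=-1, h_right=-1, diff=0 [OK], height=0
  node 48: h_left=-1, h_right=-1, diff=0 [OK], height=0
  node 31: h_left=0, h_right=0, diff=0 [OK], height=1
  node 22: h_left=2, h_right=1, diff=1 [OK], height=3
All nodes satisfy the balance condition.
Result: Balanced


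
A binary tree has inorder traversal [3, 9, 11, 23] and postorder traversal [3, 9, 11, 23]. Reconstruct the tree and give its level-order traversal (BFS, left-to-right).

Inorder:   [3, 9, 11, 23]
Postorder: [3, 9, 11, 23]
Algorithm: postorder visits root last, so walk postorder right-to-left;
each value is the root of the current inorder slice — split it at that
value, recurse on the right subtree first, then the left.
Recursive splits:
  root=23; inorder splits into left=[3, 9, 11], right=[]
  root=11; inorder splits into left=[3, 9], right=[]
  root=9; inorder splits into left=[3], right=[]
  root=3; inorder splits into left=[], right=[]
Reconstructed level-order: [23, 11, 9, 3]


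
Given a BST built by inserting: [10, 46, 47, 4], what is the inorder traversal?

Tree insertion order: [10, 46, 47, 4]
Tree (level-order array): [10, 4, 46, None, None, None, 47]
Inorder traversal: [4, 10, 46, 47]


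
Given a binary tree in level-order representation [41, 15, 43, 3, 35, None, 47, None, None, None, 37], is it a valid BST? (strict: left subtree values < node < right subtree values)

Level-order array: [41, 15, 43, 3, 35, None, 47, None, None, None, 37]
Validate using subtree bounds (lo, hi): at each node, require lo < value < hi,
then recurse left with hi=value and right with lo=value.
Preorder trace (stopping at first violation):
  at node 41 with bounds (-inf, +inf): OK
  at node 15 with bounds (-inf, 41): OK
  at node 3 with bounds (-inf, 15): OK
  at node 35 with bounds (15, 41): OK
  at node 37 with bounds (35, 41): OK
  at node 43 with bounds (41, +inf): OK
  at node 47 with bounds (43, +inf): OK
No violation found at any node.
Result: Valid BST


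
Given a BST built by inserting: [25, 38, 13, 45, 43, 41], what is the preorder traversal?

Tree insertion order: [25, 38, 13, 45, 43, 41]
Tree (level-order array): [25, 13, 38, None, None, None, 45, 43, None, 41]
Preorder traversal: [25, 13, 38, 45, 43, 41]


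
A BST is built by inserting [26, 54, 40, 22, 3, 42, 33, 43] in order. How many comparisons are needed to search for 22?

Search path for 22: 26 -> 22
Found: True
Comparisons: 2


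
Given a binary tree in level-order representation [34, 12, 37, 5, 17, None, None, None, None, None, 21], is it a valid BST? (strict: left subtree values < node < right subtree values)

Level-order array: [34, 12, 37, 5, 17, None, None, None, None, None, 21]
Validate using subtree bounds (lo, hi): at each node, require lo < value < hi,
then recurse left with hi=value and right with lo=value.
Preorder trace (stopping at first violation):
  at node 34 with bounds (-inf, +inf): OK
  at node 12 with bounds (-inf, 34): OK
  at node 5 with bounds (-inf, 12): OK
  at node 17 with bounds (12, 34): OK
  at node 21 with bounds (17, 34): OK
  at node 37 with bounds (34, +inf): OK
No violation found at any node.
Result: Valid BST


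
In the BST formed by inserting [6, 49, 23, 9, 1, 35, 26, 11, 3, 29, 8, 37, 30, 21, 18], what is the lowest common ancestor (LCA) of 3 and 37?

Tree insertion order: [6, 49, 23, 9, 1, 35, 26, 11, 3, 29, 8, 37, 30, 21, 18]
Tree (level-order array): [6, 1, 49, None, 3, 23, None, None, None, 9, 35, 8, 11, 26, 37, None, None, None, 21, None, 29, None, None, 18, None, None, 30]
In a BST, the LCA of p=3, q=37 is the first node v on the
root-to-leaf path with p <= v <= q (go left if both < v, right if both > v).
Walk from root:
  at 6: 3 <= 6 <= 37, this is the LCA
LCA = 6


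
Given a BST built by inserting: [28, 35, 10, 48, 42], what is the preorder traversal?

Tree insertion order: [28, 35, 10, 48, 42]
Tree (level-order array): [28, 10, 35, None, None, None, 48, 42]
Preorder traversal: [28, 10, 35, 48, 42]


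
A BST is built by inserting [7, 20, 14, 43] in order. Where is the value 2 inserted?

Starting tree (level order): [7, None, 20, 14, 43]
Insertion path: 7
Result: insert 2 as left child of 7
Final tree (level order): [7, 2, 20, None, None, 14, 43]


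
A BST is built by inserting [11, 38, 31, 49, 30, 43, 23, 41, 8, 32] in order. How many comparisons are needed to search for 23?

Search path for 23: 11 -> 38 -> 31 -> 30 -> 23
Found: True
Comparisons: 5


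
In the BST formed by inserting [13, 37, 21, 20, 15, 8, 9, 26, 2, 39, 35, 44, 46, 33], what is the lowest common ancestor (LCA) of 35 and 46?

Tree insertion order: [13, 37, 21, 20, 15, 8, 9, 26, 2, 39, 35, 44, 46, 33]
Tree (level-order array): [13, 8, 37, 2, 9, 21, 39, None, None, None, None, 20, 26, None, 44, 15, None, None, 35, None, 46, None, None, 33]
In a BST, the LCA of p=35, q=46 is the first node v on the
root-to-leaf path with p <= v <= q (go left if both < v, right if both > v).
Walk from root:
  at 13: both 35 and 46 > 13, go right
  at 37: 35 <= 37 <= 46, this is the LCA
LCA = 37


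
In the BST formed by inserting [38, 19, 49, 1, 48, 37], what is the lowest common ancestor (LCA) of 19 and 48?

Tree insertion order: [38, 19, 49, 1, 48, 37]
Tree (level-order array): [38, 19, 49, 1, 37, 48]
In a BST, the LCA of p=19, q=48 is the first node v on the
root-to-leaf path with p <= v <= q (go left if both < v, right if both > v).
Walk from root:
  at 38: 19 <= 38 <= 48, this is the LCA
LCA = 38


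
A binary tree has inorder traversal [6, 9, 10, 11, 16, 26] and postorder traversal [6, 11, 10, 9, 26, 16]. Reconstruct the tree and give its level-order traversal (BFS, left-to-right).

Inorder:   [6, 9, 10, 11, 16, 26]
Postorder: [6, 11, 10, 9, 26, 16]
Algorithm: postorder visits root last, so walk postorder right-to-left;
each value is the root of the current inorder slice — split it at that
value, recurse on the right subtree first, then the left.
Recursive splits:
  root=16; inorder splits into left=[6, 9, 10, 11], right=[26]
  root=26; inorder splits into left=[], right=[]
  root=9; inorder splits into left=[6], right=[10, 11]
  root=10; inorder splits into left=[], right=[11]
  root=11; inorder splits into left=[], right=[]
  root=6; inorder splits into left=[], right=[]
Reconstructed level-order: [16, 9, 26, 6, 10, 11]


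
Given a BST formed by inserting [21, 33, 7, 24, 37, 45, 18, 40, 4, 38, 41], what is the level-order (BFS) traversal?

Tree insertion order: [21, 33, 7, 24, 37, 45, 18, 40, 4, 38, 41]
Tree (level-order array): [21, 7, 33, 4, 18, 24, 37, None, None, None, None, None, None, None, 45, 40, None, 38, 41]
BFS from the root, enqueuing left then right child of each popped node:
  queue [21] -> pop 21, enqueue [7, 33], visited so far: [21]
  queue [7, 33] -> pop 7, enqueue [4, 18], visited so far: [21, 7]
  queue [33, 4, 18] -> pop 33, enqueue [24, 37], visited so far: [21, 7, 33]
  queue [4, 18, 24, 37] -> pop 4, enqueue [none], visited so far: [21, 7, 33, 4]
  queue [18, 24, 37] -> pop 18, enqueue [none], visited so far: [21, 7, 33, 4, 18]
  queue [24, 37] -> pop 24, enqueue [none], visited so far: [21, 7, 33, 4, 18, 24]
  queue [37] -> pop 37, enqueue [45], visited so far: [21, 7, 33, 4, 18, 24, 37]
  queue [45] -> pop 45, enqueue [40], visited so far: [21, 7, 33, 4, 18, 24, 37, 45]
  queue [40] -> pop 40, enqueue [38, 41], visited so far: [21, 7, 33, 4, 18, 24, 37, 45, 40]
  queue [38, 41] -> pop 38, enqueue [none], visited so far: [21, 7, 33, 4, 18, 24, 37, 45, 40, 38]
  queue [41] -> pop 41, enqueue [none], visited so far: [21, 7, 33, 4, 18, 24, 37, 45, 40, 38, 41]
Result: [21, 7, 33, 4, 18, 24, 37, 45, 40, 38, 41]


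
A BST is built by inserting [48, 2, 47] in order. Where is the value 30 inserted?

Starting tree (level order): [48, 2, None, None, 47]
Insertion path: 48 -> 2 -> 47
Result: insert 30 as left child of 47
Final tree (level order): [48, 2, None, None, 47, 30]


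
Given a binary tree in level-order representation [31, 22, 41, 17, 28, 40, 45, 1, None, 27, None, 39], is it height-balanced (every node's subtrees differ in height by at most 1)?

Tree (level-order array): [31, 22, 41, 17, 28, 40, 45, 1, None, 27, None, 39]
Definition: a tree is height-balanced if, at every node, |h(left) - h(right)| <= 1 (empty subtree has height -1).
Bottom-up per-node check:
  node 1: h_left=-1, h_right=-1, diff=0 [OK], height=0
  node 17: h_left=0, h_right=-1, diff=1 [OK], height=1
  node 27: h_left=-1, h_right=-1, diff=0 [OK], height=0
  node 28: h_left=0, h_right=-1, diff=1 [OK], height=1
  node 22: h_left=1, h_right=1, diff=0 [OK], height=2
  node 39: h_left=-1, h_right=-1, diff=0 [OK], height=0
  node 40: h_left=0, h_right=-1, diff=1 [OK], height=1
  node 45: h_left=-1, h_right=-1, diff=0 [OK], height=0
  node 41: h_left=1, h_right=0, diff=1 [OK], height=2
  node 31: h_left=2, h_right=2, diff=0 [OK], height=3
All nodes satisfy the balance condition.
Result: Balanced


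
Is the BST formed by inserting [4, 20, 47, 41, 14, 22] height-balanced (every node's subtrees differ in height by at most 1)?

Tree (level-order array): [4, None, 20, 14, 47, None, None, 41, None, 22]
Definition: a tree is height-balanced if, at every node, |h(left) - h(right)| <= 1 (empty subtree has height -1).
Bottom-up per-node check:
  node 14: h_left=-1, h_right=-1, diff=0 [OK], height=0
  node 22: h_left=-1, h_right=-1, diff=0 [OK], height=0
  node 41: h_left=0, h_right=-1, diff=1 [OK], height=1
  node 47: h_left=1, h_right=-1, diff=2 [FAIL (|1--1|=2 > 1)], height=2
  node 20: h_left=0, h_right=2, diff=2 [FAIL (|0-2|=2 > 1)], height=3
  node 4: h_left=-1, h_right=3, diff=4 [FAIL (|-1-3|=4 > 1)], height=4
Node 47 violates the condition: |1 - -1| = 2 > 1.
Result: Not balanced


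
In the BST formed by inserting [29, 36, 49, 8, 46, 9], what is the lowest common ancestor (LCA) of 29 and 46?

Tree insertion order: [29, 36, 49, 8, 46, 9]
Tree (level-order array): [29, 8, 36, None, 9, None, 49, None, None, 46]
In a BST, the LCA of p=29, q=46 is the first node v on the
root-to-leaf path with p <= v <= q (go left if both < v, right if both > v).
Walk from root:
  at 29: 29 <= 29 <= 46, this is the LCA
LCA = 29


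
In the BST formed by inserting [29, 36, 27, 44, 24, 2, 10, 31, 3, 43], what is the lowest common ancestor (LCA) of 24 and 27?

Tree insertion order: [29, 36, 27, 44, 24, 2, 10, 31, 3, 43]
Tree (level-order array): [29, 27, 36, 24, None, 31, 44, 2, None, None, None, 43, None, None, 10, None, None, 3]
In a BST, the LCA of p=24, q=27 is the first node v on the
root-to-leaf path with p <= v <= q (go left if both < v, right if both > v).
Walk from root:
  at 29: both 24 and 27 < 29, go left
  at 27: 24 <= 27 <= 27, this is the LCA
LCA = 27
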